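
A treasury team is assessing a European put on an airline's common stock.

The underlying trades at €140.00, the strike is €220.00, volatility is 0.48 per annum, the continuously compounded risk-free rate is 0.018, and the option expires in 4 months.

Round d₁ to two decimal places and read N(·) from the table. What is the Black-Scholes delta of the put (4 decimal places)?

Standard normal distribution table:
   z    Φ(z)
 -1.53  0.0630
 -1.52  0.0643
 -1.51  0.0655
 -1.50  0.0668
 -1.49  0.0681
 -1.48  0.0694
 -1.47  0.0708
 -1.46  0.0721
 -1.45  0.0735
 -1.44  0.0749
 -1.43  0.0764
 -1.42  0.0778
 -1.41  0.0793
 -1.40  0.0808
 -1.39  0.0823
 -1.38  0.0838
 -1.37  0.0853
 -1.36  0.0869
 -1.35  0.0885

T = 0.3333;  σ√T = 0.2771
d₁ = [ln(140/220) + (0.018 + 0.48²/2)·0.3333] / 0.2771 = [-0.4520 + 0.0444] / 0.2771 = -1.4707 → -1.47
N(d₁) = N(-1.47) = 0.0708
Δ_put = N(d₁) − 1 = 0.0708 − 1 = -0.9292

-0.9292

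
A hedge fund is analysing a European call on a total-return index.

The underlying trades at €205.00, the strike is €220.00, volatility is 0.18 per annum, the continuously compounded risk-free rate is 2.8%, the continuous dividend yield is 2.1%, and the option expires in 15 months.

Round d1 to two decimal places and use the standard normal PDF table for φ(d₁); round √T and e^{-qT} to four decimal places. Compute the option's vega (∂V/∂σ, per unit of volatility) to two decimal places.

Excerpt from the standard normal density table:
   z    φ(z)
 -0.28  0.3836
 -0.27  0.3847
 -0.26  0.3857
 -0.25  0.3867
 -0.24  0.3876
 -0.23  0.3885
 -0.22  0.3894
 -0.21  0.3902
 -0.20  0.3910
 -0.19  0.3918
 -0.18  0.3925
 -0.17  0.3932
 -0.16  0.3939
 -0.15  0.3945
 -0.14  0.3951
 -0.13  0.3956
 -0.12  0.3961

87.11

σ√T = 0.18·√1.25 = 0.2012
d₁ = [ln(205/220) + (0.028 − 0.021 + 0.18²/2)·1.25] / 0.2012 = [-0.0706 + 0.0290] / 0.2012 = -0.2068 ⇒ -0.21
√T = √1.25 = 1.1180
φ(d₁) = φ(-0.21) = 0.3902
e^(−qT) = e^(−0.021·1.25) = 0.9741
vega = S·e^(−qT)·φ(d₁)·√T = 205·0.9741·0.3902·1.1180 = 87.1137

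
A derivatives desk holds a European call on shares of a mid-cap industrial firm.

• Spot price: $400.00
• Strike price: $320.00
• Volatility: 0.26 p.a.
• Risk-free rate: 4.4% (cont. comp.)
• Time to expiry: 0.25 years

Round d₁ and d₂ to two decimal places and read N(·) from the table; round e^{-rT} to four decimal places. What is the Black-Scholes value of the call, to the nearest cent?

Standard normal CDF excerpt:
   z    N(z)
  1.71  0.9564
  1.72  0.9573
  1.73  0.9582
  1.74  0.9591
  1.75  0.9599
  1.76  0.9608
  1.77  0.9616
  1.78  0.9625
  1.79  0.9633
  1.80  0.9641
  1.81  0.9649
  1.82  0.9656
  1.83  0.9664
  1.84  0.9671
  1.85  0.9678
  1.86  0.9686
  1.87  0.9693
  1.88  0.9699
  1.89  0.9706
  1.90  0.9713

σ√T = 0.26 × 0.5000 = 0.1300
d₁ = [ln(400/320) + (0.044 + 0.26²/2)·0.25] / 0.1300 = [0.2231 + 0.0195] / 0.1300 = 1.8661 which rounds to 1.87
d₂ = d₁ − σ√T = 1.8661 − 0.1300 = 1.7361 which rounds to 1.74
exp(−rT) = exp(−0.044·0.25) = 0.9891
C = 400·N(1.87) − 320·0.9891·N(1.74) = 400·0.9693 − 320·0.9891·0.9591 = 387.7200 − 303.5667 = 84.1533

$84.15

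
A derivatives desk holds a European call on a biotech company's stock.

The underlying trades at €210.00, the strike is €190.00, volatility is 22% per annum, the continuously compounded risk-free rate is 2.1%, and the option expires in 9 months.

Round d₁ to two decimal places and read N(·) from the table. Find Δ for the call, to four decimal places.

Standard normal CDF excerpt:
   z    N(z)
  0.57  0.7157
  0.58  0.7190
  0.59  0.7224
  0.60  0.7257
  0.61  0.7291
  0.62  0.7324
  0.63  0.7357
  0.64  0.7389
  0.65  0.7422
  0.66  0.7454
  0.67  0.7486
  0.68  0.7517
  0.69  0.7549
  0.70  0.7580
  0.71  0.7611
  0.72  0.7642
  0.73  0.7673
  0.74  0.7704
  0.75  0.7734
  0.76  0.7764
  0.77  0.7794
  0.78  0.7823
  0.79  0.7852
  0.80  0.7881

σ√T = 0.22 × 0.8660 = 0.1905
ln(S/K) + (r + σ²/2)T = ln(210/190) + (0.021 + 0.22²/2)·0.75 = 0.1001 + 0.0339 = 0.1340
d₁ = 0.1340 / 0.1905 = 0.7032 ⇒ 0.70
N(d₁) = N(0.70) = 0.7580
Δ_call = N(d₁) = 0.7580

0.7580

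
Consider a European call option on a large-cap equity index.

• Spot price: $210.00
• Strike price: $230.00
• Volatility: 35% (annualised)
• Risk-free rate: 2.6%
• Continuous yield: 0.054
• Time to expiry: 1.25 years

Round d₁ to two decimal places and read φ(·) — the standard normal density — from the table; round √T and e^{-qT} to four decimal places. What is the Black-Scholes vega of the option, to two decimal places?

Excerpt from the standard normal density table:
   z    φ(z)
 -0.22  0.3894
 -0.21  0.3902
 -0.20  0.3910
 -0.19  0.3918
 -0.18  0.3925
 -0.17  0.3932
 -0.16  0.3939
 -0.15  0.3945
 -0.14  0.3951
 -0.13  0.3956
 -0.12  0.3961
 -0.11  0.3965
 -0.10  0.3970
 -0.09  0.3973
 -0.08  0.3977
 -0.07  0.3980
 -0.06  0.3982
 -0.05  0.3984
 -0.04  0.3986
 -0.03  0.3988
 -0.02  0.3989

σ√T = 0.35 × 1.1180 = 0.3913
d₁ = [ln(210/230) + (0.026 − 0.054 + ½·0.35²)·1.25] / (σ√T) = (-0.0910 + 0.0416) / 0.3913 = -0.1263 which rounds to -0.13
√T = √1.25 = 1.1180
φ(d₁) = φ(-0.13) = 0.3956
e^(−qT) = e^(−0.054·1.25) = 0.9347
vega = S·e^(−qT)·φ(d₁)·√T = 210·0.9347·0.3956·1.1180 = 86.8140
(Call and put vega coincide under Black-Scholes.)

86.81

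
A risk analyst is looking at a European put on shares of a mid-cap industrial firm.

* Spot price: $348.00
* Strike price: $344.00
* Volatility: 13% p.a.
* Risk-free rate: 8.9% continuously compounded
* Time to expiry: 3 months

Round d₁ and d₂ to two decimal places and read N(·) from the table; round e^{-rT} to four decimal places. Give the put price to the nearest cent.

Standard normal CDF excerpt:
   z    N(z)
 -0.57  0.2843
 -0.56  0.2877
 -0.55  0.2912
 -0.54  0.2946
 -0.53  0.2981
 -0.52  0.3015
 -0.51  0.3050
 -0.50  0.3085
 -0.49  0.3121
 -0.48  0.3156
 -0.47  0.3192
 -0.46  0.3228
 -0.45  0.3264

σ√T = 0.13 × 0.5000 = 0.0650
d₁ = [ln(348/344) + (0.089 + 0.13²/2)·0.25] / 0.0650 = [0.0116 + 0.0244] / 0.0650 = 0.5527 ⇒ 0.55
d₂ = d₁ − σ√T = 0.5527 − 0.0650 = 0.4877 ⇒ 0.49
exp(−rT) = exp(−0.089·0.25) = 0.9780
N(−d₂) = N(-0.49) = 0.3121;  N(−d₁) = N(-0.55) = 0.2912
P = 344·0.9780·0.3121 − 348·0.2912 = 105.0004 − 101.3376 = 3.6628

$3.66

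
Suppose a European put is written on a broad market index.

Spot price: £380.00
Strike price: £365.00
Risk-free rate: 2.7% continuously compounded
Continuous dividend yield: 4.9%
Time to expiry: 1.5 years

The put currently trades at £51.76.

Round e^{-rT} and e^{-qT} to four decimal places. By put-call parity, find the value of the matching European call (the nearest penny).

£54.31

exp(−qT) = exp(−0.049·1.5) = 0.9291;  exp(−rT) = exp(−0.027·1.5) = 0.9603
Put-call parity: C − P = S·e^(−qT) − K·e^(−rT) = 380·0.9291 − 365·0.9603 = 353.0580 − 350.5095 = 2.5485
C = P + (C − P) = 51.76 + (2.5485) = 54.3085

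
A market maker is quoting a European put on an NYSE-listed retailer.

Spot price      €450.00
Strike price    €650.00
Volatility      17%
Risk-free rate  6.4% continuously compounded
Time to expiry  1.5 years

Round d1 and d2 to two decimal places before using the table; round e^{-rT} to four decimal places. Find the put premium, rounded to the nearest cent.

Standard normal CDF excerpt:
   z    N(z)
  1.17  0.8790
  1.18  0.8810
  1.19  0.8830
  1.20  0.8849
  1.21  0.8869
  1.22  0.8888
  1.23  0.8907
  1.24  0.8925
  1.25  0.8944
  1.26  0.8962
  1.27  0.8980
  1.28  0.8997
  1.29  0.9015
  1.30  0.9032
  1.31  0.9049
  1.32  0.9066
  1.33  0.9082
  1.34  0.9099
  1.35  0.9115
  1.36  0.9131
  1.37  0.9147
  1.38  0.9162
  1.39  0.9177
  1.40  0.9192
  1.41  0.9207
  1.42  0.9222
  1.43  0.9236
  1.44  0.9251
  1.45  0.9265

T = 1.5;  σ√T = 0.2082
d₁ = [ln(450/650) + (0.064 + 0.17²/2)·1.5] / 0.2082 = [-0.3677 + 0.1177] / 0.2082 = -1.2010 ⇒ -1.20
d₂ = d₁ − σ√T = -1.2010 − 0.2082 = -1.4092 ⇒ -1.41
e^(−rT) = e^(−0.064·1.5) = 0.9085
N(−d₂) = N(1.41) = 0.9207;  N(−d₁) = N(1.20) = 0.8849
P = 650·0.9085·0.9207 − 450·0.8849 = 543.6964 − 398.2050 = 145.4914

€145.49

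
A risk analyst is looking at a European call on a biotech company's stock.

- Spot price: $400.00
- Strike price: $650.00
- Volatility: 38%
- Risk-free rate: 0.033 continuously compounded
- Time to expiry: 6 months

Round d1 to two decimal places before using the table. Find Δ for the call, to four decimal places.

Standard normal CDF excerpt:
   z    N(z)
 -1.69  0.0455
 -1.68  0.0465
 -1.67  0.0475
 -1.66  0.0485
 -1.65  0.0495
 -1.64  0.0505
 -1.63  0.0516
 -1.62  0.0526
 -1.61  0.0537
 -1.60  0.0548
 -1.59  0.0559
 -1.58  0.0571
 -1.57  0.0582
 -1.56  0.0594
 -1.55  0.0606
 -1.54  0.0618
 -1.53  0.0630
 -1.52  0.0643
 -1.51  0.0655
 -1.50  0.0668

0.0537

σ√T = 0.38·√0.5 = 0.2687
ln(S/K) + (r + σ²/2)T = ln(400/650) + (0.033 + 0.38²/2)·0.5 = -0.4855 + 0.0526 = -0.4329
d₁ = -0.4329 / 0.2687 = -1.6111 which rounds to -1.61
N(d₁) = N(-1.61) = 0.0537
Δ_call = N(d₁) = 0.0537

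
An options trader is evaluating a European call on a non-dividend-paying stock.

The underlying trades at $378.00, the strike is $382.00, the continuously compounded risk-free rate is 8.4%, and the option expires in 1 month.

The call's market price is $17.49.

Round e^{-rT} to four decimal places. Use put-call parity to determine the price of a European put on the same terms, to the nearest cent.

exp(−rT) = exp(−0.084·0.08333) = 0.9930
Put-call parity: C − P = S − K·e^(−rT) = 378 − 382·0.9930 = 378 − 379.3260 = -1.3260
P = C − (C − P) = 17.49 − (-1.3260) = 18.8160

$18.82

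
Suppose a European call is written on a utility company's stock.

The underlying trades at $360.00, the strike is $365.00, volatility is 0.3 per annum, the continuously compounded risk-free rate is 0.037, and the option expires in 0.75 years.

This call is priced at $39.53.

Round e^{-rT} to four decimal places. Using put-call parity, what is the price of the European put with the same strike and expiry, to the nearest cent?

$34.53

exp(−rT) = exp(−0.037·0.75) = 0.9726
Put-call parity: C − P = S − K·e^(−rT) = 360 − 365·0.9726 = 360 − 354.9990 = 5.0010
P = C − (C − P) = 39.53 − (5.0010) = 34.5290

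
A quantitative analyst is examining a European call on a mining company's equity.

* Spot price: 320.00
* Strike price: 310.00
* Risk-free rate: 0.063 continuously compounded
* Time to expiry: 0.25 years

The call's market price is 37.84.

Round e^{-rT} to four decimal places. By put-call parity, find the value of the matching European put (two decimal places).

23.00

exp(−rT) = exp(−0.063·0.25) = 0.9844
Put-call parity: C − P = S − K·e^(−rT) = 320 − 310·0.9844 = 320 − 305.1640 = 14.8360
P = C − (C − P) = 37.84 − (14.8360) = 23.0040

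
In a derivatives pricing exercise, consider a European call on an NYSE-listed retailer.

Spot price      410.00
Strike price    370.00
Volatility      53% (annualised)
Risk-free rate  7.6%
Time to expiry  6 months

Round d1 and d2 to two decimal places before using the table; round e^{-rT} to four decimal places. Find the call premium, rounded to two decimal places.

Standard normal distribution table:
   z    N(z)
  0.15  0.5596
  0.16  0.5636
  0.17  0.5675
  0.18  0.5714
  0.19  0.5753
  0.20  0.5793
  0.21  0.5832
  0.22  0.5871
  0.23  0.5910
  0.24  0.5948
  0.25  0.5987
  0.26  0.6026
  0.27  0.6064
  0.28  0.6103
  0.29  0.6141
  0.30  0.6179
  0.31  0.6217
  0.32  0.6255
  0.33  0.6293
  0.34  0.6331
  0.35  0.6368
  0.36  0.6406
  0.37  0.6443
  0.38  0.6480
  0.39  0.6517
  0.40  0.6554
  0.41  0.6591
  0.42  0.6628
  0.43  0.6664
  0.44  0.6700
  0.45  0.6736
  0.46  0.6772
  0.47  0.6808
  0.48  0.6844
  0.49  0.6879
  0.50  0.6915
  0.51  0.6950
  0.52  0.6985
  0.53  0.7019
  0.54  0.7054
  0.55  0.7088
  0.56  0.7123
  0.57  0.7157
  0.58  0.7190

σ√T = 0.53·√0.5 = 0.3748
ln(S/K) + (r + σ²/2)T = ln(410/370) + (0.076 + 0.53²/2)·0.5 = 0.1027 + 0.1082 = 0.2109
d₁ = 0.2109 / 0.3748 = 0.5627 which rounds to 0.56
d₂ = d₁ − σ√T = 0.5627 − 0.3748 = 0.1879 which rounds to 0.19
exp(−rT) = exp(−0.076·0.5) = 0.9627
N(d₁) = N(0.56) = 0.7123;  N(d₂) = N(0.19) = 0.5753
C = 410·0.7123 − 370·0.9627·0.5753 = 292.0430 − 204.9213 = 87.1217

87.12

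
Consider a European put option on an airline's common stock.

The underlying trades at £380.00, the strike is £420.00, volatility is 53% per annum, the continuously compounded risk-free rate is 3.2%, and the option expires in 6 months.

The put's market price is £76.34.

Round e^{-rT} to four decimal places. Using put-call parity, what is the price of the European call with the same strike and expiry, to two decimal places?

exp(−rT) = exp(−0.032·0.5) = 0.9841
Put-call parity: C − P = S − K·e^(−rT) = 380 − 420·0.9841 = 380 − 413.3220 = -33.3220
C = P + (C − P) = 76.34 + (-33.3220) = 43.0180

£43.02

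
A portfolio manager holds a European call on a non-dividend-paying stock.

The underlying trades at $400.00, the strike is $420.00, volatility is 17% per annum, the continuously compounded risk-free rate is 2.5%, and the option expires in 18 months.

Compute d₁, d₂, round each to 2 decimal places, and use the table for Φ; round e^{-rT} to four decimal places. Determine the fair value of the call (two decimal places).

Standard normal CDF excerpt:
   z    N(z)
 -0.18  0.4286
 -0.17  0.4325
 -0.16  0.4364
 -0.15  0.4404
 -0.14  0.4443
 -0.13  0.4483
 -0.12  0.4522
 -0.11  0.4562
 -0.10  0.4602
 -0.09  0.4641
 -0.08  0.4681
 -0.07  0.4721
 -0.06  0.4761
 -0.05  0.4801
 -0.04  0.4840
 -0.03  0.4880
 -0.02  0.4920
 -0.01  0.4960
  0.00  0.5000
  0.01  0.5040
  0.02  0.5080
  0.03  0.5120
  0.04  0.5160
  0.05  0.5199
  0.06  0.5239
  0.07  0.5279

$31.42

T = 1.5;  σ√T = 0.2082
d₁ = [ln(400/420) + (0.025 + 0.17²/2)·1.5] / 0.2082 = [-0.0488 + 0.0592] / 0.2082 = 0.0499 ≈ 0.05
d₂ = d₁ − σ√T = 0.0499 − 0.2082 = -0.1583 ≈ -0.16
exp(−rT) = exp(−0.025·1.5) = 0.9632
N(d₁) = N(0.05) = 0.5199;  N(d₂) = N(-0.16) = 0.4364
C = 400·0.5199 − 420·0.9632·0.4364 = 207.9600 − 176.5430 = 31.4170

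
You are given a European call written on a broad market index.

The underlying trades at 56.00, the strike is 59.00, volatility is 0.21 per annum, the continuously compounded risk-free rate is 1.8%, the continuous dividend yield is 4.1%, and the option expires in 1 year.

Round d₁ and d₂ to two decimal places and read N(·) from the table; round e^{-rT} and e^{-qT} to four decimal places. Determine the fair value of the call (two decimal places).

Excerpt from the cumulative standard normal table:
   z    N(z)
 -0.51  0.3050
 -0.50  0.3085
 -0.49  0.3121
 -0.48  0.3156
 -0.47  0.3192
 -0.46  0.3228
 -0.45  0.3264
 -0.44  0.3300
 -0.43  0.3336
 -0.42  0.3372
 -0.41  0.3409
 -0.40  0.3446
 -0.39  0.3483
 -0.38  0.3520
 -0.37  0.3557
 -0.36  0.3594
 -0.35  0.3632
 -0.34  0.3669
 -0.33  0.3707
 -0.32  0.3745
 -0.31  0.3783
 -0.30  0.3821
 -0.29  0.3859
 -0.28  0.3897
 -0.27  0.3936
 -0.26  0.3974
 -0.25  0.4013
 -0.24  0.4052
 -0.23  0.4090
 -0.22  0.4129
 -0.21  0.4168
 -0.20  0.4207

T = 1;  σ√T = 0.2100
d₁ = [ln(56/59) + (0.018 − 0.041 + ½·0.21²)·1] / (σ√T) = (-0.0522 − 0.0010) / 0.2100 = -0.2530 ⇒ -0.25
d₂ = -0.2530 − 0.2100 = -0.4630 ⇒ -0.46
exp(−qT) = exp(−0.041·1) = 0.9598;  exp(−rT) = exp(−0.018·1) = 0.9822
N(d₁) = N(-0.25) = 0.4013;  N(d₂) = N(-0.46) = 0.3228
C = 56·0.9598·0.4013 − 59·0.9822·0.3228 = 21.5694 − 18.7062 = 2.8632

2.86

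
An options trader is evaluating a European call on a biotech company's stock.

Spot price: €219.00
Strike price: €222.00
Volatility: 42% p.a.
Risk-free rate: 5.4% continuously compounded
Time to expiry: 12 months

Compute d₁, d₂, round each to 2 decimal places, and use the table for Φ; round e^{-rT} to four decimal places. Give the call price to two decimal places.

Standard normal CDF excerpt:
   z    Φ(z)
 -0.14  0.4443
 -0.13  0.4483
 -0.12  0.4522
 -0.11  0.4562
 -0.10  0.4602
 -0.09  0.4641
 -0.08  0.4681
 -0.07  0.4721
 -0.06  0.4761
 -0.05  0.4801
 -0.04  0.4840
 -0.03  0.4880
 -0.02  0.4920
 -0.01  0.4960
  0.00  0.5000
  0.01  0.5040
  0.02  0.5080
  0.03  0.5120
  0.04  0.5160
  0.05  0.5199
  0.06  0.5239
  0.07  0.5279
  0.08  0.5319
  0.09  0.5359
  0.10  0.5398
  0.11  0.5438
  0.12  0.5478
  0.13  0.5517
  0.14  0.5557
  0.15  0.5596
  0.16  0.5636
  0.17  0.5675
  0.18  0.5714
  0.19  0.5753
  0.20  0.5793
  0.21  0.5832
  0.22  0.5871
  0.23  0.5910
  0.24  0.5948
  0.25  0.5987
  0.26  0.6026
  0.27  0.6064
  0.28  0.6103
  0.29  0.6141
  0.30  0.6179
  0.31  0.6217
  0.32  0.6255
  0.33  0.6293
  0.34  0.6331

T = 1;  σ√T = 0.4200
d₁ = [ln(219/222) + (0.054 + 0.42²/2)·1] / 0.4200 = [-0.0136 + 0.1422] / 0.4200 = 0.3062 which rounds to 0.31
d₂ = d₁ − σ√T = 0.3062 − 0.4200 = -0.1138 which rounds to -0.11
e^(−rT) = e^(−0.054·1) = 0.9474
N(d₁) = N(0.31) = 0.6217;  N(d₂) = N(-0.11) = 0.4562
C = 219·0.6217 − 222·0.9474·0.4562 = 136.1523 − 95.9493 = 40.2030

€40.20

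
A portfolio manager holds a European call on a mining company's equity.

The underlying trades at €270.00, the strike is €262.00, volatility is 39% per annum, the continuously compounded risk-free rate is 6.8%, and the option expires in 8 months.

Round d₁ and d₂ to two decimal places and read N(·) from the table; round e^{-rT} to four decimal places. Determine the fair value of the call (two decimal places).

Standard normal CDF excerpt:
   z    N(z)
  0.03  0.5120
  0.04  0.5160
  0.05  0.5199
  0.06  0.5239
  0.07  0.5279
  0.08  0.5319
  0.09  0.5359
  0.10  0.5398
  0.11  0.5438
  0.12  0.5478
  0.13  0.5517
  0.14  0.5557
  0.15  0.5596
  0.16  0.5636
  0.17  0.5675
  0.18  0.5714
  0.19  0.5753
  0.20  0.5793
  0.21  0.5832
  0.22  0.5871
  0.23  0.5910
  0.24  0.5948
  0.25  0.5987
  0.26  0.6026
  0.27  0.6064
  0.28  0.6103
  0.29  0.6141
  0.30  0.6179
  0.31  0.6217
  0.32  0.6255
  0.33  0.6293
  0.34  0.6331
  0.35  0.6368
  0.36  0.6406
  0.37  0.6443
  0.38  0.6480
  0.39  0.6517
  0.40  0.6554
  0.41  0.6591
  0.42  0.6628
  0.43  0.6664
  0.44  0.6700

€43.77

σ√T = 0.39·√0.6667 = 0.3184
ln(S/K) + (r + σ²/2)T = ln(270/262) + (0.068 + 0.39²/2)·0.6667 = 0.0301 + 0.0960 = 0.1261
d₁ = 0.1261 / 0.3184 = 0.3960 ≈ 0.40
d₂ = d₁ − σ√T = 0.3960 − 0.3184 = 0.0776 ≈ 0.08
exp(−rT) = exp(−0.068·0.6667) = 0.9557
N(d₁) = N(0.40) = 0.6554;  N(d₂) = N(0.08) = 0.5319
C = 270·0.6554 − 262·0.9557·0.5319 = 176.9580 − 133.1842 = 43.7738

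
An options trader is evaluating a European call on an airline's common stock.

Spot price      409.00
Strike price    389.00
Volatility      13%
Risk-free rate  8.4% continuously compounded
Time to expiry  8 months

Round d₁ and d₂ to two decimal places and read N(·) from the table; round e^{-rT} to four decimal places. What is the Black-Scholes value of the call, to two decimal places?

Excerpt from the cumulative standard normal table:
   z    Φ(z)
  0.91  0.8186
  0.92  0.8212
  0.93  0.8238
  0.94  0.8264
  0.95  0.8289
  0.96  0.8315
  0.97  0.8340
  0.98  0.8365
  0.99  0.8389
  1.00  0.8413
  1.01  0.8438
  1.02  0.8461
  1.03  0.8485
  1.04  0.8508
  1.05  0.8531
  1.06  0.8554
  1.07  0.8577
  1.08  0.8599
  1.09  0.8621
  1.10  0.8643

44.05

σ√T = 0.13 × 0.8165 = 0.1061
d₁ = [ln(409/389) + (0.084 + 0.13²/2)·0.6667] / 0.1061 = [0.0501 + 0.0616] / 0.1061 = 1.0530 ⇒ 1.05
d₂ = d₁ − σ√T = 1.0530 − 0.1061 = 0.9468 ⇒ 0.95
exp(−rT) = exp(−0.084·0.6667) = 0.9455
C = 409·N(1.05) − 389·0.9455·N(0.95) = 409·0.8531 − 389·0.9455·0.8289 = 348.9179 − 304.8690 = 44.0489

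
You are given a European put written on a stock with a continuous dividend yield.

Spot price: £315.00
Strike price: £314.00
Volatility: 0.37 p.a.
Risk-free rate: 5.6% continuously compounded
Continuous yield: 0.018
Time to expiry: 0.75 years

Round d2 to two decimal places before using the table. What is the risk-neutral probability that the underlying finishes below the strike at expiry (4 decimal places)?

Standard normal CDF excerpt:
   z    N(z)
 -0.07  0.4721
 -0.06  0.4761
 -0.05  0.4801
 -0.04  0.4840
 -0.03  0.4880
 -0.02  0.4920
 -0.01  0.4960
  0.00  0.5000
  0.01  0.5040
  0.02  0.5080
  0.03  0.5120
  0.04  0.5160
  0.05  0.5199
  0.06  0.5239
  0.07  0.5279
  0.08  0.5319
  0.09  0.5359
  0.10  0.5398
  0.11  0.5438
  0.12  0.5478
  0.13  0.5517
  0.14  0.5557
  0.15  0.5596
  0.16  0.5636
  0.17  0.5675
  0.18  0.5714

0.5239

σ√T = 0.37·√0.75 = 0.3204
ln(S/K) + (r − q + σ²/2)T = ln(315/314) + (0.056 − 0.018 + 0.37²/2)·0.75 = 0.0032 + 0.0798 = 0.0830
d₁ = 0.0830 / 0.3204 = 0.2591 → 0.26
d₂ = d₁ − σ√T = 0.2591 − 0.3204 = -0.0613 → -0.06
Risk-neutral Pr[S_T < K] = N(−d₂) = N(0.06) = 0.5239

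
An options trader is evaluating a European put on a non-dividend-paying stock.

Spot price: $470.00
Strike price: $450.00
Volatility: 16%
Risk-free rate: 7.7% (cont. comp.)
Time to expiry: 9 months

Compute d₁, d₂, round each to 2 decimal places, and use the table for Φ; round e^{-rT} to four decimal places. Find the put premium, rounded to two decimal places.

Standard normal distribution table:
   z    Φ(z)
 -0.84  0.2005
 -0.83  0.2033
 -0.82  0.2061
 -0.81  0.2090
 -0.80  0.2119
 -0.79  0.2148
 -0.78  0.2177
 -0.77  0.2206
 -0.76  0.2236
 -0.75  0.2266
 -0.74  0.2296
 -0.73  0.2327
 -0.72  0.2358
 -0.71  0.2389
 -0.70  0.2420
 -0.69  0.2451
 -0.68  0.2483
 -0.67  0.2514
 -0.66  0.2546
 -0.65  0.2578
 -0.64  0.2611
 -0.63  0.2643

σ√T = 0.16·√0.75 = 0.1386
d₁ = [ln(470/450) + (0.077 + ½·0.16²)·0.75] / (σ√T) = (0.0435 + 0.0674) / 0.1386 = 0.7999 which rounds to 0.80
d₂ = 0.7999 − 0.1386 = 0.6613 which rounds to 0.66
e^(−rT) = e^(−0.077·0.75) = 0.9439
P = 450·0.9439·N(-0.66) − 470·N(-0.80) = 450·0.9439·0.2546 − 470·0.2119 = 108.1426 − 99.5930 = 8.5496

$8.55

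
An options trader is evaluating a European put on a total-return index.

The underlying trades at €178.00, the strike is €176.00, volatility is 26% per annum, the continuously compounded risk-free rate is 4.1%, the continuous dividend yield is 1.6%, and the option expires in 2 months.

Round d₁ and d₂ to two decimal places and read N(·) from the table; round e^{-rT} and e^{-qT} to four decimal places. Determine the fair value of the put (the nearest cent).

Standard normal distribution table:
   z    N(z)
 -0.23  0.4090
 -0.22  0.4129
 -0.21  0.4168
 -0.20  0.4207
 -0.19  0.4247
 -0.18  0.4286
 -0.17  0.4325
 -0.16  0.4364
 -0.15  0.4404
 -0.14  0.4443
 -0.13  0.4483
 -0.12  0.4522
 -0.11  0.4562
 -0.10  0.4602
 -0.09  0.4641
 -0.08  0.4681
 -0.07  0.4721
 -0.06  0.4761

€6.44

T = 0.1667;  σ√T = 0.1061
d₁ = [ln(178/176) + (0.041 − 0.016 + 0.26²/2)·0.1667] / 0.1061 = [0.0113 + 0.0098] / 0.1061 = 0.1988 → 0.20
d₂ = d₁ − σ√T = 0.1988 − 0.1061 = 0.0926 → 0.09
exp(−qT) = exp(−0.016·0.1667) = 0.9973;  exp(−rT) = exp(−0.041·0.1667) = 0.9932
N(−d₂) = N(-0.09) = 0.4641;  N(−d₁) = N(-0.20) = 0.4207
P = 176·0.9932·0.4641 − 178·0.9973·0.4207 = 81.1262 − 74.6824 = 6.4438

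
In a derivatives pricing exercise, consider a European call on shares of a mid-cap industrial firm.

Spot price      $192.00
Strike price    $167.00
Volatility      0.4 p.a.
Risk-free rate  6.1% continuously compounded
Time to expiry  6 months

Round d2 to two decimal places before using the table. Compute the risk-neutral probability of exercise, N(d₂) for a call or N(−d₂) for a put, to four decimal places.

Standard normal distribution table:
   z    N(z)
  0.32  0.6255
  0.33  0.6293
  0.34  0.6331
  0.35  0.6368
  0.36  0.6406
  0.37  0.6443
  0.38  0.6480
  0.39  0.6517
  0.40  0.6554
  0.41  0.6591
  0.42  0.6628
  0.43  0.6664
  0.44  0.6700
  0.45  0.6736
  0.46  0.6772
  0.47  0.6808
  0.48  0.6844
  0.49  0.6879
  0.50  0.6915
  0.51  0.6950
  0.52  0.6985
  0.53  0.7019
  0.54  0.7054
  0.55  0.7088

T = 0.5;  σ√T = 0.2828
d₁ = [ln(192/167) + (0.061 + 0.4²/2)·0.5] / 0.2828 = [0.1395 + 0.0705] / 0.2828 = 0.7425 ⇒ 0.74
d₂ = d₁ − σ√T = 0.7425 − 0.2828 = 0.4596 ⇒ 0.46
Risk-neutral Pr[S_T > K] = N(d₂) = N(0.46) = 0.6772

0.6772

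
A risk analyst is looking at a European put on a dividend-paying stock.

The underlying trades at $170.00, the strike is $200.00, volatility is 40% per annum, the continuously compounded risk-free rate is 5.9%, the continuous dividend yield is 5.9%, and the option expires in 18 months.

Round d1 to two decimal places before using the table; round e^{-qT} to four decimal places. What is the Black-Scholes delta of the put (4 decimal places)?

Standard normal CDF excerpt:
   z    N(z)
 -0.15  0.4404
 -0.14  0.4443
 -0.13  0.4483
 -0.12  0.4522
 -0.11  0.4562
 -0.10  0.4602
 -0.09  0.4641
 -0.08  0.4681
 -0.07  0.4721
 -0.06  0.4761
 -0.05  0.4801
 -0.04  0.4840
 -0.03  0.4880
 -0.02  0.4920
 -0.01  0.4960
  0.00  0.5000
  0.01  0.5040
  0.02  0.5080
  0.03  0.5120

T = 1.5;  σ√T = 0.4899
d₁ = [ln(170/200) + (0.059 − 0.059 + 0.4²/2)·1.5] / 0.4899 = [-0.1625 + 0.1200] / 0.4899 = -0.0868 ≈ -0.09
N(d₁) = N(-0.09) = 0.4641
Δ_put = e^(−qT)·(N(d₁) − 1) = 0.9153·(0.4641 − 1) = -0.4905

-0.4905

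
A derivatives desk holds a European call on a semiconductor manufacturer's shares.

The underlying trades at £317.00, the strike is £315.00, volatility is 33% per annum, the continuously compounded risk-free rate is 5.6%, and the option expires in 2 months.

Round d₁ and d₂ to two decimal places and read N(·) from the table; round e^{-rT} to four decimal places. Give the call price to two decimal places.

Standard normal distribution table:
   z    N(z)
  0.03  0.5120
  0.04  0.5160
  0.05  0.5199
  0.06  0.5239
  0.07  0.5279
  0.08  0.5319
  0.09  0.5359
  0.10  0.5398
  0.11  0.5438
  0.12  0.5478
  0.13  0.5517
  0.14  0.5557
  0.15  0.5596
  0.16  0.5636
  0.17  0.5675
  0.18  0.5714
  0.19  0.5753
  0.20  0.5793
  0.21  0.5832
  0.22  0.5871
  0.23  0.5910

£18.89

σ√T = 0.33·√0.1667 = 0.1347
d₁ = [ln(317/315) + (0.056 + 0.33²/2)·0.1667] / 0.1347 = [0.0063 + 0.0184] / 0.1347 = 0.1836 ≈ 0.18
d₂ = d₁ − σ√T = 0.1836 − 0.1347 = 0.0489 ≈ 0.05
e^(−rT) = e^(−0.056·0.1667) = 0.9907
N(d₁) = N(0.18) = 0.5714;  N(d₂) = N(0.05) = 0.5199
C = 317·0.5714 − 315·0.9907·0.5199 = 181.1338 − 162.2455 = 18.8883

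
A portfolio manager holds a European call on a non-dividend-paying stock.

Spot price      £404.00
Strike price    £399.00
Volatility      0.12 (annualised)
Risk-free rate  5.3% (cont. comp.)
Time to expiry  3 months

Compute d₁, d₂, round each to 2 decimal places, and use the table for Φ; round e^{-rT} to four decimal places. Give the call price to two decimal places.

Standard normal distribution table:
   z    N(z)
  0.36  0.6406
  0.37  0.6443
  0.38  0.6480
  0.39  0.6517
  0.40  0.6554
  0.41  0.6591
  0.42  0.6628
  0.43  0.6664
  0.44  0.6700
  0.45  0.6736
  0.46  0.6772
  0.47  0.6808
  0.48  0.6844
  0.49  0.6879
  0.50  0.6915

T = 0.25;  σ√T = 0.0600
d₁ = [ln(404/399) + (0.053 + 0.12²/2)·0.25] / 0.0600 = [0.0125 + 0.0150] / 0.0600 = 0.4584 which rounds to 0.46
d₂ = d₁ − σ√T = 0.4584 − 0.0600 = 0.3984 which rounds to 0.40
e^(−rT) = e^(−0.053·0.25) = 0.9868
C = 404·N(0.46) − 399·0.9868·N(0.40) = 404·0.6772 − 399·0.9868·0.6554 = 273.5888 − 258.0527 = 15.5361

£15.54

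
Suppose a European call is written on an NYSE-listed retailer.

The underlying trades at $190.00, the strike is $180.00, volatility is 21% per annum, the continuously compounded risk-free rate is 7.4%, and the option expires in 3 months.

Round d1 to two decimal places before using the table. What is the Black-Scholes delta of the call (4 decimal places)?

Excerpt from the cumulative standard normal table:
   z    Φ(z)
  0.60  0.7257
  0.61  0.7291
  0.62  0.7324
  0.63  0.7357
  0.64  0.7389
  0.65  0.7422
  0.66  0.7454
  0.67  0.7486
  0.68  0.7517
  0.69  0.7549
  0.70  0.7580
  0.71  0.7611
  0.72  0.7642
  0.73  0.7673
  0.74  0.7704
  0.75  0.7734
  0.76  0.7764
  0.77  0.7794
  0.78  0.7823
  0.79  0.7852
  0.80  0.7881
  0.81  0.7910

0.7704

σ√T = 0.21·√0.25 = 0.1050
d₁ = [ln(190/180) + (0.074 + 0.21²/2)·0.25] / 0.1050 = [0.0541 + 0.0240] / 0.1050 = 0.7436 which rounds to 0.74
N(d₁) = N(0.74) = 0.7704
Δ_call = N(d₁) = 0.7704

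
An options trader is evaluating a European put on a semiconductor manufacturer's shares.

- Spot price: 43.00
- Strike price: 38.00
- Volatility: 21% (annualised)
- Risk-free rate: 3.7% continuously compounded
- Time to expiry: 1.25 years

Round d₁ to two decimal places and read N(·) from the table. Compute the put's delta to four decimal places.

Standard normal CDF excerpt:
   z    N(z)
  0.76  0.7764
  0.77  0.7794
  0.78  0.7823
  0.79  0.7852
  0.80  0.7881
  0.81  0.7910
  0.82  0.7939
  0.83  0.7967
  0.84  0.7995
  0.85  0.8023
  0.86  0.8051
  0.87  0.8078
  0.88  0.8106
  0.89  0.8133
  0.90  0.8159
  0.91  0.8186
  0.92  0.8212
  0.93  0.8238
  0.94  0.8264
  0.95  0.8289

-0.2005

σ√T = 0.21·√1.25 = 0.2348
d₁ = [ln(43/38) + (0.037 + 0.21²/2)·1.25] / 0.2348 = [0.1236 + 0.0738] / 0.2348 = 0.8409 which rounds to 0.84
N(d₁) = N(0.84) = 0.7995
Δ_put = N(d₁) − 1 = 0.7995 − 1 = -0.2005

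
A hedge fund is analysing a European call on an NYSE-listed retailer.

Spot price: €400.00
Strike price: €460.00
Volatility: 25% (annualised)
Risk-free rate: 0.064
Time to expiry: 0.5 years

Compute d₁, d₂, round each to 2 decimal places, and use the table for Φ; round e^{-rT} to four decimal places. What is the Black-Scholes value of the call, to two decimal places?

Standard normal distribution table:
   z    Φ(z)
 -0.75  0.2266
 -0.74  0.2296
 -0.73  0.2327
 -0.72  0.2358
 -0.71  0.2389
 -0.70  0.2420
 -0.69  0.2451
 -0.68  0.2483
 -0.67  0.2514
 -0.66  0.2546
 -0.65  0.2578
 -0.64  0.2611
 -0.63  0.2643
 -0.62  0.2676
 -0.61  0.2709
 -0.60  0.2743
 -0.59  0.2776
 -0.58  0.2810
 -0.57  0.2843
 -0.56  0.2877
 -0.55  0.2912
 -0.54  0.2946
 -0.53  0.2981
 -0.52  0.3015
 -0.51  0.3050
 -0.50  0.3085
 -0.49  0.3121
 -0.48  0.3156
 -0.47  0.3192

€12.79

T = 0.5;  σ√T = 0.1768
d₁ = [ln(400/460) + (0.064 + 0.25²/2)·0.5] / 0.1768 = [-0.1398 + 0.0476] / 0.1768 = -0.5212 ⇒ -0.52
d₂ = d₁ − σ√T = -0.5212 − 0.1768 = -0.6980 ⇒ -0.70
exp(−rT) = exp(−0.064·0.5) = 0.9685
C = 400·N(-0.52) − 460·0.9685·N(-0.70) = 400·0.3015 − 460·0.9685·0.2420 = 120.6000 − 107.8134 = 12.7866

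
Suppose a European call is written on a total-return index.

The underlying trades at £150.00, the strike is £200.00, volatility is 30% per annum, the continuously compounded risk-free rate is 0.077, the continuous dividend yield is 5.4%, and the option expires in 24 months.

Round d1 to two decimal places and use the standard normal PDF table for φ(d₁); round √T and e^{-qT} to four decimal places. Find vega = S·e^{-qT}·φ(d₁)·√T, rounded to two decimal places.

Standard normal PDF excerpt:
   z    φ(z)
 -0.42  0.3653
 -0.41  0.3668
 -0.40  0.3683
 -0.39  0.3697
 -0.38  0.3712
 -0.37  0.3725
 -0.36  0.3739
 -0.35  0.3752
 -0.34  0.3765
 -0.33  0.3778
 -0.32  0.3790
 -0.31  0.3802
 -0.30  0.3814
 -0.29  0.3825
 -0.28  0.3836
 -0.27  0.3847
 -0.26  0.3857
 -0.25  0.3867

σ√T = 0.3·√2 = 0.4243
d₁ = [ln(150/200) + (0.077 − 0.054 + 0.3²/2)·2] / 0.4243 = [-0.2877 + 0.1360] / 0.4243 = -0.3575 ⇒ -0.36
√T = √2 = 1.4142
φ(d₁) = φ(-0.36) = 0.3739
exp(−qT) = exp(−0.054·2) = 0.8976
vega = S·exp(−qT)·φ(d₁)·√T = 150·0.8976·0.3739·1.4142 = 71.1935

71.19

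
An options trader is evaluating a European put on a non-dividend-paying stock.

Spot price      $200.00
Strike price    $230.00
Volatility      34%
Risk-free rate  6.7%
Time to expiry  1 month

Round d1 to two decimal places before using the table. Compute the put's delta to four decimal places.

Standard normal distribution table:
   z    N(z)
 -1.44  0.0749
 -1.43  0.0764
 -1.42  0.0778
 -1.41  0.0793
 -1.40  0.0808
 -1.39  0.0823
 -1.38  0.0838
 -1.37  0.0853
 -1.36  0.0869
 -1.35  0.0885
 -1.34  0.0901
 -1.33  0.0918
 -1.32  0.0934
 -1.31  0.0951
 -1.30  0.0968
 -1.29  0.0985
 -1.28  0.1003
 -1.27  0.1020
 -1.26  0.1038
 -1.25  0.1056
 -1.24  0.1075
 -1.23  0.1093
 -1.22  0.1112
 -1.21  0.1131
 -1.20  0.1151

σ√T = 0.34 × 0.2887 = 0.0981
d₁ = [ln(200/230) + (0.067 + 0.34²/2)·0.08333] / 0.0981 = [-0.1398 + 0.0104] / 0.0981 = -1.3180 ≈ -1.32
N(d₁) = N(-1.32) = 0.0934
Δ_put = N(d₁) − 1 = 0.0934 − 1 = -0.9066

-0.9066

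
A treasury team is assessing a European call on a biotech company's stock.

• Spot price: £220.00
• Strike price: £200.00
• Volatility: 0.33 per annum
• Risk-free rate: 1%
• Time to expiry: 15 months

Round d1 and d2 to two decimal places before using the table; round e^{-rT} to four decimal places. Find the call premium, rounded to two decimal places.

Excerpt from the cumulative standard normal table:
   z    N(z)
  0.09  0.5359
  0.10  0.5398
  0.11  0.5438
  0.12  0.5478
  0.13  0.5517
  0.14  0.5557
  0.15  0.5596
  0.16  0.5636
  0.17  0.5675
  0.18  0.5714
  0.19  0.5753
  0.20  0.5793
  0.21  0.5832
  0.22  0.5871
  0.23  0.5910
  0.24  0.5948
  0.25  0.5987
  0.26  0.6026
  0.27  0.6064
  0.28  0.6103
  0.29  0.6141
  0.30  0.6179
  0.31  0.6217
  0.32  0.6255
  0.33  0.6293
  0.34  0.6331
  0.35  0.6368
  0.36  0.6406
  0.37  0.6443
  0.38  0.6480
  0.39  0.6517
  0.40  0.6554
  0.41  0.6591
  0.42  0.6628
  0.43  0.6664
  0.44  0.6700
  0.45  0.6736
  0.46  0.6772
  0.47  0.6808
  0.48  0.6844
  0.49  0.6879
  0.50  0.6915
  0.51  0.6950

£43.16

T = 1.25;  σ√T = 0.3690
d₁ = [ln(220/200) + (0.01 + ½·0.33²)·1.25] / (σ√T) = (0.0953 + 0.0806) / 0.3690 = 0.4767 which rounds to 0.48
d₂ = 0.4767 − 0.3690 = 0.1077 which rounds to 0.11
exp(−rT) = exp(−0.01·1.25) = 0.9876
N(d₁) = N(0.48) = 0.6844;  N(d₂) = N(0.11) = 0.5438
C = 220·0.6844 − 200·0.9876·0.5438 = 150.5680 − 107.4114 = 43.1566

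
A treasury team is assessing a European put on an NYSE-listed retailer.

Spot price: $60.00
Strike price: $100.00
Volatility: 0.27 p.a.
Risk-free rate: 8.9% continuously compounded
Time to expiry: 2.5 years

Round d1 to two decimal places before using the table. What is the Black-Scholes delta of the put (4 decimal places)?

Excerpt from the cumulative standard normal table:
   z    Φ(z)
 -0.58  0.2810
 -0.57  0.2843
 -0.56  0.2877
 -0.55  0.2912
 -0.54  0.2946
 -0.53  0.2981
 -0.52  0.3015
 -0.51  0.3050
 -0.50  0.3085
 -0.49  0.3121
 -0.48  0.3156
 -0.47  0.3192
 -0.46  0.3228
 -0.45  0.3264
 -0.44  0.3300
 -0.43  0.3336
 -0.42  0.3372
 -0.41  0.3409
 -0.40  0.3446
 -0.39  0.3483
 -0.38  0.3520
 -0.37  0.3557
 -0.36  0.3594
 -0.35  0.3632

σ√T = 0.27·√2.5 = 0.4269
ln(S/K) + (r + σ²/2)T = ln(60/100) + (0.089 + 0.27²/2)·2.5 = -0.5108 + 0.3136 = -0.1972
d₁ = -0.1972 / 0.4269 = -0.4619 ≈ -0.46
N(d₁) = N(-0.46) = 0.3228
Δ_put = N(d₁) − 1 = 0.3228 − 1 = -0.6772

-0.6772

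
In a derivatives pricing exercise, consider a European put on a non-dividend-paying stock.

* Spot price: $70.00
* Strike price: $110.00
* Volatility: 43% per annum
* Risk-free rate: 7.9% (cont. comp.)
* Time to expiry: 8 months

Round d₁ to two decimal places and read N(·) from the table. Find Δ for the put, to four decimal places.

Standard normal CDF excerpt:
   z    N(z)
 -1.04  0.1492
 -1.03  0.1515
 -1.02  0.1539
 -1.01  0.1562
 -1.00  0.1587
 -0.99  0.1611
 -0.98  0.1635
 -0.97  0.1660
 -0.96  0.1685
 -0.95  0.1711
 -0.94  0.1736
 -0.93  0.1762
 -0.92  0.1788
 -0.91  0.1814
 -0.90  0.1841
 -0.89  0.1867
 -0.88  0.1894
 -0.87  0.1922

-0.8315

T = 0.6667;  σ√T = 0.3511
d₁ = [ln(70/110) + (0.079 + 0.43²/2)·0.6667] / 0.3511 = [-0.4520 + 0.1143] / 0.3511 = -0.9618 ⇒ -0.96
N(d₁) = N(-0.96) = 0.1685
Δ_put = N(d₁) − 1 = 0.1685 − 1 = -0.8315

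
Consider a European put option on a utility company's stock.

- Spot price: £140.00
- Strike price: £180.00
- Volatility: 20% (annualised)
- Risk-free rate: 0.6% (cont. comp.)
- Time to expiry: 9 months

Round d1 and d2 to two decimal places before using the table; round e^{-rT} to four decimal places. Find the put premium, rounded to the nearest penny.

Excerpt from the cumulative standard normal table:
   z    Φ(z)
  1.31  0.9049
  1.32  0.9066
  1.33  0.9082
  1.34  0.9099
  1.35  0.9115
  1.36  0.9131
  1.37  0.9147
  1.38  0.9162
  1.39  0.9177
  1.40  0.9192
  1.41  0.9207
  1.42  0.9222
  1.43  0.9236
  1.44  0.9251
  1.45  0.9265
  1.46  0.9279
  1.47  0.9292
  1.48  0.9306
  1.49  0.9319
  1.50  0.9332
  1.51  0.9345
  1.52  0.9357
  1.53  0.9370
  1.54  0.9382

σ√T = 0.2 × 0.8660 = 0.1732
d₁ = [ln(140/180) + (0.006 + 0.2²/2)·0.75] / 0.1732 = [-0.2513 + 0.0195] / 0.1732 = -1.3384 which rounds to -1.34
d₂ = d₁ − σ√T = -1.3384 − 0.1732 = -1.5116 which rounds to -1.51
exp(−rT) = exp(−0.006·0.75) = 0.9955
N(−d₂) = N(1.51) = 0.9345;  N(−d₁) = N(1.34) = 0.9099
P = 180·0.9955·0.9345 − 140·0.9099 = 167.4531 − 127.3860 = 40.0671

£40.07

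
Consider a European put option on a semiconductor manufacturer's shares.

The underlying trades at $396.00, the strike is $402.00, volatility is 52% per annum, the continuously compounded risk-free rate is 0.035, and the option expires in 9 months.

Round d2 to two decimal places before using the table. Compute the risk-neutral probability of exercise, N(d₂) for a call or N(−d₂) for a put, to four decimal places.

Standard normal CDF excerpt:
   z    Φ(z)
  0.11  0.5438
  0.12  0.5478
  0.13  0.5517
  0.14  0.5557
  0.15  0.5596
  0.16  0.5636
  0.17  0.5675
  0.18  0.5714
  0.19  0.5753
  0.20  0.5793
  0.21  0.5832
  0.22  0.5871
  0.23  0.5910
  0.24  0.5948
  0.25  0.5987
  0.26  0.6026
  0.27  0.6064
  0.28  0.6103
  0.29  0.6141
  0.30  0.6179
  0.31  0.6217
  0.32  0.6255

0.5793

σ√T = 0.52 × 0.8660 = 0.4503
d₁ = [ln(396/402) + (0.035 + 0.52²/2)·0.75] / 0.4503 = [-0.0150 + 0.1277] / 0.4503 = 0.2501 which rounds to 0.25
d₂ = d₁ − σ√T = 0.2501 − 0.4503 = -0.2003 which rounds to -0.20
Pr(exercise) under Q = N(−d₂) = N(0.20) = 0.5793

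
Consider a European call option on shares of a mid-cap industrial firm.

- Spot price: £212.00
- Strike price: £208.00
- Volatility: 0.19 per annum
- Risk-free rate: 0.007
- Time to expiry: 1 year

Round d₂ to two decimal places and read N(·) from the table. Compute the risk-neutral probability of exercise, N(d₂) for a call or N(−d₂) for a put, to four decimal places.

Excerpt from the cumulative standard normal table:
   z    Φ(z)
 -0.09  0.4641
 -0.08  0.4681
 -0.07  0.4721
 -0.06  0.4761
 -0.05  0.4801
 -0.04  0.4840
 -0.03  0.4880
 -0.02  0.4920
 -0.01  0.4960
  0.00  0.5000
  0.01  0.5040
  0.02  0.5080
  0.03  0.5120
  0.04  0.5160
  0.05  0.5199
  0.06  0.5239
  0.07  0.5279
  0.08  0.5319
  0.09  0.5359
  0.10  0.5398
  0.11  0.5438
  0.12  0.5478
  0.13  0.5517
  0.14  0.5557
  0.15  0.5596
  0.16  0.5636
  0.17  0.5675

σ√T = 0.19 × 1.0000 = 0.1900
d₁ = [ln(212/208) + (0.007 + 0.19²/2)·1] / 0.1900 = [0.0190 + 0.0250] / 0.1900 = 0.2321 ≈ 0.23
d₂ = d₁ − σ√T = 0.2321 − 0.1900 = 0.0421 ≈ 0.04
Risk-neutral Pr[S_T > K] = N(d₂) = N(0.04) = 0.5160

0.5160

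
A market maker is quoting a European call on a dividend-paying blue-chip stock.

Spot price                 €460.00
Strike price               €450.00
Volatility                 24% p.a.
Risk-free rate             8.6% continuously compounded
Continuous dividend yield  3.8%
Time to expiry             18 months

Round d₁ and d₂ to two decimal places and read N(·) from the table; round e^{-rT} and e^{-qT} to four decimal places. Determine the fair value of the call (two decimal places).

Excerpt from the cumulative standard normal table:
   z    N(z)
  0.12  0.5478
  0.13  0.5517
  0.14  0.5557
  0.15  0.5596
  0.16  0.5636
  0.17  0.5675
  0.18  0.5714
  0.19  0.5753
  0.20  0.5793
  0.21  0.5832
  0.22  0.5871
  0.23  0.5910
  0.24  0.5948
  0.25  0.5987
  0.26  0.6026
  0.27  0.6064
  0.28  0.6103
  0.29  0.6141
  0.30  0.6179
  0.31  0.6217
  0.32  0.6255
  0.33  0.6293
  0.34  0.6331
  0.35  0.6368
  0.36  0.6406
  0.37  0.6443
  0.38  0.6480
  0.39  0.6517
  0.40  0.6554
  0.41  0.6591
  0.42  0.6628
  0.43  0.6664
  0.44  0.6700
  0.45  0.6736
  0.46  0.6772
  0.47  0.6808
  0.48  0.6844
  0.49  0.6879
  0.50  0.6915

σ√T = 0.24 × 1.2247 = 0.2939
ln(S/K) + (r − q + σ²/2)T = ln(460/450) + (0.086 − 0.038 + 0.24²/2)·1.5 = 0.0220 + 0.1152 = 0.1372
d₁ = 0.1372 / 0.2939 = 0.4667 ⇒ 0.47
d₂ = d₁ − σ√T = 0.4667 − 0.2939 = 0.1728 ⇒ 0.17
exp(−qT) = exp(−0.038·1.5) = 0.9446;  exp(−rT) = exp(−0.086·1.5) = 0.8790
N(d₁) = N(0.47) = 0.6808;  N(d₂) = N(0.17) = 0.5675
C = 460·0.9446·0.6808 − 450·0.8790·0.5675 = 295.8185 − 224.4746 = 71.3439

€71.34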